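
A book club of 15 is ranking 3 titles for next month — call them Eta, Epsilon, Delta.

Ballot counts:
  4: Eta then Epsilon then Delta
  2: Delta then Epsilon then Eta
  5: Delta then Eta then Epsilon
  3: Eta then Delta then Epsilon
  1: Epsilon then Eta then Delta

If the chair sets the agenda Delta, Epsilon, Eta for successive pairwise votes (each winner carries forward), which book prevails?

Eta

Round 1: Delta vs Epsilon — 10–5, Delta advances.
Round 2: Delta vs Eta — 7–8, Eta advances.
The agenda winner is Eta.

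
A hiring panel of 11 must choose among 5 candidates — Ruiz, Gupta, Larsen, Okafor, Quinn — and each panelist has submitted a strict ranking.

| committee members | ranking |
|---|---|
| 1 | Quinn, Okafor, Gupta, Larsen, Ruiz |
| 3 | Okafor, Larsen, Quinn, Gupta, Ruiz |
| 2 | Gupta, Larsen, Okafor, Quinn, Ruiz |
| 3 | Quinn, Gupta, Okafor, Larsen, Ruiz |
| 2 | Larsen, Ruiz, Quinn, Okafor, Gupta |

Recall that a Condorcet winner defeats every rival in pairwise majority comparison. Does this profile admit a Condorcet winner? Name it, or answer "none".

Pairwise majorities:
Ruiz vs Gupta: Ruiz is ranked higher on 2 ballots, Gupta on 9. Gupta wins 9–2.
Ruiz vs Larsen: Ruiz preferred on 0 ballots; Larsen wins 11–0.
Ruiz vs Okafor: 2 for Ruiz, 9 for Okafor — Okafor by 9–2.
Ruiz vs Quinn: 2 for Ruiz, 9 for Quinn — Quinn by 9–2.
Gupta vs Larsen: 1+2+3 = 6 for Gupta, 5 for Larsen — Gupta by 6–5.
Gupta vs Okafor: Gupta preferred on 2+3 = 5 ballots; Okafor wins 6–5.
Gupta vs Quinn: Gupta preferred on 2 ballots; Quinn wins 9–2.
Larsen vs Okafor: 4 to 7, Okafor.
Larsen vs Quinn: 3+2+2 = 7 for Larsen, 4 for Quinn — Larsen by 7–4.
Okafor vs Quinn: 3+2 = 5 for Okafor, 6 for Quinn — Quinn by 6–5.
No candidate is unbeaten: Ruiz loses to Gupta; Gupta loses to Okafor; Larsen loses to Gupta; Okafor loses to Quinn; Quinn loses to Larsen. In particular Gupta > Larsen > Quinn > Gupta is a majority cycle — no Condorcet winner exists.

none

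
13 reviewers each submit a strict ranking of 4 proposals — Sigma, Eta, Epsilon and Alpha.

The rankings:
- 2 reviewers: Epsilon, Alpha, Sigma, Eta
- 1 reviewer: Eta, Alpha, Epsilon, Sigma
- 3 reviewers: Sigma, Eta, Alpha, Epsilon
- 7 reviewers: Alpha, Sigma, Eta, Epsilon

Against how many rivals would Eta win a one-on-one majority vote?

1

Eta against each rival (13 reviewers):
Eta–Sigma: Sigma 12–1.
Eta vs Epsilon: Eta, 11–2.
Eta vs Alpha: 4 to 9, Alpha.
Eta beats Epsilon; loses to Sigma, Alpha — 1 pairwise win.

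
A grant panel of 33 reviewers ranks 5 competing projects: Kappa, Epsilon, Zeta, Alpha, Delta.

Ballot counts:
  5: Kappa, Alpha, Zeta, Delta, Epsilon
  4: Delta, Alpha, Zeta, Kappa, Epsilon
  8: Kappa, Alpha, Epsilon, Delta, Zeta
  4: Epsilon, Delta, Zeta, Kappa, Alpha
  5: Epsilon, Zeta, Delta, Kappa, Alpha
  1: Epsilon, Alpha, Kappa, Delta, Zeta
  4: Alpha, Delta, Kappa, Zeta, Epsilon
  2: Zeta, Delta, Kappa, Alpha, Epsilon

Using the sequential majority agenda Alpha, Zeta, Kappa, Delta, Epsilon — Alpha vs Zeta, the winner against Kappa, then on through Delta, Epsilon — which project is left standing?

Round 1: Alpha vs Zeta — 22–11, Alpha advances.
Round 2: Alpha vs Kappa — 9–24, Kappa advances.
Round 3: Kappa vs Delta — 14–19, Delta advances.
Round 4: Delta vs Epsilon — 15–18, Epsilon advances.
Epsilon survives the agenda.

Epsilon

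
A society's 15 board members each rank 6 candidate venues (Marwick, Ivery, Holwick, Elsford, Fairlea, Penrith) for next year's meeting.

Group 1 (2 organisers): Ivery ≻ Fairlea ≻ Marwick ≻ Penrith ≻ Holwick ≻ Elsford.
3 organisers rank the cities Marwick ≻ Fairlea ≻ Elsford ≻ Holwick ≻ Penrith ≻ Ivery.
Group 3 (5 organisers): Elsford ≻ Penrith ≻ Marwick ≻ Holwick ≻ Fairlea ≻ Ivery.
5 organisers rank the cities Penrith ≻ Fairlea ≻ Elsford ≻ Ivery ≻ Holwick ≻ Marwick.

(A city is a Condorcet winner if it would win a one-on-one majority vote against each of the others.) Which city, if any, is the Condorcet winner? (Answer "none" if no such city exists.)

none

Head-to-head results (15 organisers):
Marwick vs Ivery: 3+5 = 8 for Marwick, 7 for Ivery — Marwick by 8–7.
Marwick vs Holwick: Marwick is ranked higher on 2+3+5 = 10 ballots, Holwick on 5. Marwick wins 10–5.
Marwick vs Elsford: 2+3 = 5 for Marwick, 10 for Elsford — Elsford by 10–5.
Marwick vs Fairlea: 8 to 7, Marwick.
Marwick vs Penrith: 5 to 10, Penrith.
Ivery vs Holwick: 7 to 8, Holwick.
Ivery vs Elsford: 2 to 13, Elsford.
Ivery vs Fairlea: Ivery preferred on 2 ballots; Fairlea wins 13–2.
Ivery vs Penrith: Ivery is ranked higher on 2 ballots, Penrith on 13. Penrith wins 13–2.
Holwick vs Elsford: Holwick is ranked higher on 2 ballots, Elsford on 13. Elsford wins 13–2.
Holwick vs Fairlea: Holwick is ranked higher on 5 ballots, Fairlea on 10. Fairlea wins 10–5.
Holwick vs Penrith: Holwick is ranked higher on 3 ballots, Penrith on 12. Penrith wins 12–3.
Elsford vs Fairlea: 5 to 10, Fairlea.
Elsford vs Penrith: 8 to 7, Elsford.
Fairlea vs Penrith: Fairlea preferred on 2+3 = 5 ballots; Penrith wins 10–5.
No city is unbeaten: Marwick loses to Elsford; Ivery loses to Marwick; Holwick loses to Marwick; Elsford loses to Fairlea; Fairlea loses to Marwick; Penrith loses to Elsford. In particular Marwick → Fairlea → Elsford → Marwick is a majority cycle — no Condorcet winner exists.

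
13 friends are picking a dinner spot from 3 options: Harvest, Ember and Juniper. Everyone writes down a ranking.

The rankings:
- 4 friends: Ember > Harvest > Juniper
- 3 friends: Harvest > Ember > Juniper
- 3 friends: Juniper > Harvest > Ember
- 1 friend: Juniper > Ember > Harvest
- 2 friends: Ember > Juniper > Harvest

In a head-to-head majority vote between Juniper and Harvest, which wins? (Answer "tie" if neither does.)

Ballots ranking Juniper above Harvest: 3 + 1 + 2 = 6.
Ballots ranking Harvest above Juniper: 13 − 6 = 7.
Harvest wins the head-to-head 7–6.

Harvest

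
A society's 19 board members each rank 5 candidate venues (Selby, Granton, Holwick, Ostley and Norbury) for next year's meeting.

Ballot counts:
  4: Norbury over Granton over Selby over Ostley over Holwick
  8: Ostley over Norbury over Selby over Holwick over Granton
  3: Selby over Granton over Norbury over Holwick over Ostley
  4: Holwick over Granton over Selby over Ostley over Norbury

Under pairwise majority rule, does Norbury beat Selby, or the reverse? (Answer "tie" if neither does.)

Ballots ranking Norbury above Selby: 4 + 8 = 12.
Ballots ranking Selby above Norbury: 19 − 12 = 7.
Norbury wins the head-to-head 12–7.

Norbury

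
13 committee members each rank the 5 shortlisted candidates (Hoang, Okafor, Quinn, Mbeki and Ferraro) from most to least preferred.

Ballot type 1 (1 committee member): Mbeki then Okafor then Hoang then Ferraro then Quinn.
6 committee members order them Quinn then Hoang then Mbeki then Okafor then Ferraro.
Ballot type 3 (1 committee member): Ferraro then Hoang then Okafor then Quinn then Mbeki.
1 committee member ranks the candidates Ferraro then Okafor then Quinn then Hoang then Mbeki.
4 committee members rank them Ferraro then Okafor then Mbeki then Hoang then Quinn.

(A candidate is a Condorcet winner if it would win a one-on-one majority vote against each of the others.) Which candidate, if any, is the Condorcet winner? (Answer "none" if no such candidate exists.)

Check each pair by majority over 13 ballots:
Hoang vs Okafor: Hoang is ranked higher on 6+1 = 7 ballots, Okafor on 6. Hoang wins 7–6.
Hoang vs Quinn: Hoang preferred on 1+1+4 = 6 ballots; Quinn wins 7–6.
Hoang vs Mbeki: 8 to 5, Hoang.
Hoang vs Ferraro: Hoang is ranked higher on 1+6 = 7 ballots, Ferraro on 6. Hoang wins 7–6.
Okafor vs Quinn: Okafor preferred on 1+1+1+4 = 7 ballots; Okafor wins 7–6.
Okafor vs Mbeki: Okafor preferred on 1+1+4 = 6 ballots; Mbeki wins 7–6.
Okafor vs Ferraro: Okafor is ranked higher on 1+6 = 7 ballots, Ferraro on 6. Okafor wins 7–6.
Quinn vs Mbeki: Quinn preferred on 6+1+1 = 8 ballots; Quinn wins 8–5.
Quinn vs Ferraro: Quinn preferred on 6 ballots; Ferraro wins 7–6.
Mbeki vs Ferraro: 1+6 = 7 for Mbeki, 6 for Ferraro — Mbeki by 7–6.
Every candidate loses at least once (Hoang loses to Quinn; Okafor loses to Hoang; Quinn loses to Okafor; Mbeki loses to Hoang; Ferraro loses to Hoang). The majority relation contains the cycle Hoang > Okafor > Quinn > Hoang, so there is no Condorcet winner.

none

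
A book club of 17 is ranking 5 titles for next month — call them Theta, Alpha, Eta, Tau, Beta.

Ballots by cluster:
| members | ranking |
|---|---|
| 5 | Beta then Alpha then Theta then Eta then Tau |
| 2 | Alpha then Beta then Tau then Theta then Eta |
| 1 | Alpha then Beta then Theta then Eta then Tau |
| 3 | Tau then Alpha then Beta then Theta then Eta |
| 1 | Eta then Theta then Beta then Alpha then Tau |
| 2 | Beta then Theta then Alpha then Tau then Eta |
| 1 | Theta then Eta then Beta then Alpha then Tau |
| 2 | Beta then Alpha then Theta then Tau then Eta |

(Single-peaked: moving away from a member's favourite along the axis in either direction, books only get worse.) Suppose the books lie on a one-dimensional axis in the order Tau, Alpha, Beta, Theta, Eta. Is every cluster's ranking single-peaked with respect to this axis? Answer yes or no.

Axis positions: Tau=1, Alpha=2, Beta=3, Theta=4, Eta=5.
Cluster 1 (peak Beta at position 3): ranking walks positions 3-2-4-5-1, expanding outward from the peak — single-peaked.
Cluster 2 (peak Alpha at position 2): ranking walks positions 2-3-1-4-5, expanding outward from the peak — single-peaked.
Cluster 3 (peak Alpha at position 2): ranking walks positions 2-3-4-5-1, expanding outward from the peak — single-peaked.
Cluster 4 (peak Tau at position 1): ranking walks positions 1-2-3-4-5, expanding outward from the peak — single-peaked.
Cluster 5 (peak Eta at position 5): ranking walks positions 5-4-3-2-1, expanding outward from the peak — single-peaked.
Cluster 6 (peak Beta at position 3): ranking walks positions 3-4-2-1-5, expanding outward from the peak — single-peaked.
Cluster 7 (peak Theta at position 4): ranking walks positions 4-5-3-2-1, expanding outward from the peak — single-peaked.
Cluster 8 (peak Beta at position 3): ranking walks positions 3-2-4-1-5, expanding outward from the peak — single-peaked.
Every ranking is single-peaked on this axis.

yes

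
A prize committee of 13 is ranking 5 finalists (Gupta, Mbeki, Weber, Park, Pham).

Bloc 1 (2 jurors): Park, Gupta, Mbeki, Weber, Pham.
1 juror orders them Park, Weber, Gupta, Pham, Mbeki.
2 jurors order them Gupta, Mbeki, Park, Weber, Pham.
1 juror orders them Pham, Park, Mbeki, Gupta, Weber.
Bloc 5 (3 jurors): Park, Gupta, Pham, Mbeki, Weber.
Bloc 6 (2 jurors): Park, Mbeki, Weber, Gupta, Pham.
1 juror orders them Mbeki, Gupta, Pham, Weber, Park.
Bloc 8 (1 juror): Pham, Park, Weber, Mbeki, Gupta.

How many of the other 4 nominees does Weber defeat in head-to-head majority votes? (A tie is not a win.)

Weber against each rival (13 jurors):
Weber–Gupta: Gupta 9–4.
Weber–Mbeki: Mbeki 11–2.
Weber vs Park: Weber is ranked higher on 1 ballot, Park on 12. Park wins 12–1.
Weber vs Pham: Weber is ranked higher on 2+1+2+2 = 7 ballots, Pham on 6. Weber wins 7–6.
Weber beats Pham; loses to Gupta, Mbeki, Park — 1 pairwise win.

1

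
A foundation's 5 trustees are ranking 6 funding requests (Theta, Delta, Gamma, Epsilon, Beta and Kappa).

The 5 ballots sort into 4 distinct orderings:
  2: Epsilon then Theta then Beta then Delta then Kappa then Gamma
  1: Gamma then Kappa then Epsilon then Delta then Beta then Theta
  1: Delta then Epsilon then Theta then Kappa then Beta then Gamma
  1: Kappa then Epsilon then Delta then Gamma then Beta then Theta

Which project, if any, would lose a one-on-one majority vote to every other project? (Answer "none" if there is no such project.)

Gamma

Head-to-head results (5 reviewers):
Theta vs Delta: Delta, 3–2.
Theta vs Gamma: Theta, 3–2.
Theta vs Epsilon: Theta preferred on 0 ballots; Epsilon wins 5–0.
Theta vs Beta: Theta, 3–2.
Theta vs Kappa: Theta preferred on 2+1 = 3 ballots; Theta wins 3–2.
Delta vs Gamma: Delta wins 4–1.
Delta vs Epsilon: Epsilon wins 4–1.
Delta vs Beta: Delta, 3–2.
Delta vs Kappa: Delta preferred on 2+1 = 3 ballots; Delta wins 3–2.
Gamma vs Epsilon: 1 for Gamma, 4 for Epsilon — Epsilon by 4–1.
Gamma–Beta: Beta 3–2.
Gamma vs Kappa: Kappa wins 4–1.
Epsilon vs Beta: Epsilon preferred on 2+1+1+1 = 5 ballots; Epsilon wins 5–0.
Epsilon vs Kappa: Epsilon wins 3–2.
Beta vs Kappa: 2 to 3, Kappa.
Gamma is beaten in every head-to-head and is the Condorcet loser.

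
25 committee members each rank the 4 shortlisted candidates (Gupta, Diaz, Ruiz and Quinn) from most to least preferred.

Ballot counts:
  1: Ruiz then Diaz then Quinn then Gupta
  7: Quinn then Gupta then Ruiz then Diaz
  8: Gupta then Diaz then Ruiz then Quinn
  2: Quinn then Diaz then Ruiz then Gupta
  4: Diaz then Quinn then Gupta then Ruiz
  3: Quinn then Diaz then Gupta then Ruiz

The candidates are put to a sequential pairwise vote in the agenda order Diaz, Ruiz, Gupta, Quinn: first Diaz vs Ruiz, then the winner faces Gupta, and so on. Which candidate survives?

Quinn

Round 1: Diaz vs Ruiz — 17–8, Diaz advances.
Round 2: Diaz vs Gupta — 10–15, Gupta advances.
Round 3: Gupta vs Quinn — 8–17, Quinn advances.
Quinn survives the agenda.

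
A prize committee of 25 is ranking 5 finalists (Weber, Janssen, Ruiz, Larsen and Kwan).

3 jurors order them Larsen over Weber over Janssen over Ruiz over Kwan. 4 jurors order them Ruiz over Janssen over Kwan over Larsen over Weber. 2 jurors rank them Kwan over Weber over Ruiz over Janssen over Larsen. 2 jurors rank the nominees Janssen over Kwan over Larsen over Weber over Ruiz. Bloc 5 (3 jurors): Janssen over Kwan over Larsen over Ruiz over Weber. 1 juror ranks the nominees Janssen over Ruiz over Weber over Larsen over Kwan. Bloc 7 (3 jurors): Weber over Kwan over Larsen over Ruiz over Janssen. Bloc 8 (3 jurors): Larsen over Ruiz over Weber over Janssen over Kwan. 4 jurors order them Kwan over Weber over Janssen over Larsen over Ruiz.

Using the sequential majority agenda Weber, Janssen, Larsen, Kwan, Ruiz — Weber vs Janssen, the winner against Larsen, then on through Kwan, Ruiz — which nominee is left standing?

Round 1: Weber vs Janssen — 15–10, Weber advances.
Round 2: Weber vs Larsen — 10–15, Larsen advances.
Round 3: Larsen vs Kwan — 7–18, Kwan advances.
Round 4: Kwan vs Ruiz — 14–11, Kwan advances.
The agenda winner is Kwan.

Kwan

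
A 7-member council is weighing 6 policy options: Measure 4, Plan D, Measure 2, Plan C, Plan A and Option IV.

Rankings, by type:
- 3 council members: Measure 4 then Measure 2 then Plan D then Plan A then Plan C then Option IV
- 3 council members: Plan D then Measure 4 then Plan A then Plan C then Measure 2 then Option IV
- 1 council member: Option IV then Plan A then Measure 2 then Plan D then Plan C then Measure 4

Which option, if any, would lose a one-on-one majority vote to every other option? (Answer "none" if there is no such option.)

Head-to-head results (7 council members):
Measure 4 vs Plan D: Plan D wins 4–3.
Measure 4 vs Measure 2: Measure 4 wins 6–1.
Measure 4 vs Plan C: Measure 4, 6–1.
Measure 4–Plan A: Measure 4 6–1.
Measure 4 vs Option IV: Measure 4 is ranked higher on 3+3 = 6 ballots, Option IV on 1. Measure 4 wins 6–1.
Plan D–Measure 2: Measure 2 4–3.
Plan D–Plan C: Plan D 7–0.
Plan D vs Plan A: 6 to 1, Plan D.
Plan D vs Option IV: 3+3 = 6 for Plan D, 1 for Option IV — Plan D by 6–1.
Measure 2 vs Plan C: Measure 2, 4–3.
Measure 2 vs Plan A: Plan A, 4–3.
Measure 2 vs Option IV: Measure 2 wins 6–1.
Plan C vs Plan A: 0 for Plan C, 7 for Plan A — Plan A by 7–0.
Plan C vs Option IV: Plan C is ranked higher on 3+3 = 6 ballots, Option IV on 1. Plan C wins 6–1.
Plan A vs Option IV: Plan A is ranked higher on 3+3 = 6 ballots, Option IV on 1. Plan A wins 6–1.
Option IV loses to every other option — it is the Condorcet loser.

Option IV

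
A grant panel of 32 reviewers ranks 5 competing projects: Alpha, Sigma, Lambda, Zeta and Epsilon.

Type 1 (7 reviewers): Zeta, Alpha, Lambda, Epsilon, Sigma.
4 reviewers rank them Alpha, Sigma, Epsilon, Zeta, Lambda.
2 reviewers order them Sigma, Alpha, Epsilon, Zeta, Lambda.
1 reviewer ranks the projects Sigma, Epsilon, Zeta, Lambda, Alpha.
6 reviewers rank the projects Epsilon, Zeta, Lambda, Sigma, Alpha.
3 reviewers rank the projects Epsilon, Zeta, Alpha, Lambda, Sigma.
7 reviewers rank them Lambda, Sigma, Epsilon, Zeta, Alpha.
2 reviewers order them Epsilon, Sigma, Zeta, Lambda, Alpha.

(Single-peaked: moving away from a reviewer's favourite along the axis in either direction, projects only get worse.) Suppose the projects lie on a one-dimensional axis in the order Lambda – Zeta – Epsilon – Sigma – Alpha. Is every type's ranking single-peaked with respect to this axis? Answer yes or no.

Axis positions: Lambda=1, Zeta=2, Epsilon=3, Sigma=4, Alpha=5.
Type 1: ranking walks positions 2-5-1-3-4; Alpha is ranked above Epsilon even though Epsilon lies between Alpha and the peak Zeta on the axis — preferences dip and rise again. Not single-peaked.
Type 2 (peak Alpha at position 5): ranking walks positions 5-4-3-2-1, expanding outward from the peak — single-peaked.
Type 3 (peak Sigma at position 4): ranking walks positions 4-5-3-2-1, expanding outward from the peak — single-peaked.
Type 4 (peak Sigma at position 4): ranking walks positions 4-3-2-1-5, expanding outward from the peak — single-peaked.
Type 5 (peak Epsilon at position 3): ranking walks positions 3-2-1-4-5, expanding outward from the peak — single-peaked.
Type 6: ranking walks positions 3-2-5-1-4; Alpha is ranked above Sigma even though Sigma lies between Alpha and the peak Epsilon on the axis — preferences dip and rise again. Not single-peaked.
Type 7: ranking walks positions 1-4-3-2-5; Sigma is ranked above Zeta even though Zeta lies between Sigma and the peak Lambda on the axis — preferences dip and rise again. Not single-peaked.
Type 8 (peak Epsilon at position 3): ranking walks positions 3-4-2-1-5, expanding outward from the peak — single-peaked.
Type 1 violates single-peakedness, so the profile is not single-peaked on this axis.

no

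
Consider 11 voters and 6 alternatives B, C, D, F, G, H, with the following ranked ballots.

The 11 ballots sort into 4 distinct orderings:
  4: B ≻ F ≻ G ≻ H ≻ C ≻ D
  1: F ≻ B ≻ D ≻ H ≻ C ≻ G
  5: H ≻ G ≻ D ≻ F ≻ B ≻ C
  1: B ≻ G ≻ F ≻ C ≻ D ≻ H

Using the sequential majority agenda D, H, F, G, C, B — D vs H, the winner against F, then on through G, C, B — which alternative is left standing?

Round 1: D vs H — 2–9, H advances.
Round 2: H vs F — 5–6, F advances.
Round 3: F vs G — 5–6, G advances.
Round 4: G vs C — 10–1, G advances.
Round 5: G vs B — 5–6, B advances.
The agenda winner is B.

B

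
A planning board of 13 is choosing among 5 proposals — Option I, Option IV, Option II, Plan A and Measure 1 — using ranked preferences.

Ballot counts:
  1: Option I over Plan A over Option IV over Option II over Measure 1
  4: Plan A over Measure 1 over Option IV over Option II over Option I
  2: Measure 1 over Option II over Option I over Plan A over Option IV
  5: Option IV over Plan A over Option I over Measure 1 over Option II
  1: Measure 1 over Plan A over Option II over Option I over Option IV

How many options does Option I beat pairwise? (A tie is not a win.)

0

Option I against each rival (13 council members):
Option I vs Option IV: Option IV, 9–4.
Option I vs Option II: 6 to 7, Option II.
Option I–Plan A: Plan A 10–3.
Option I vs Measure 1: Option I is ranked higher on 1+5 = 6 ballots, Measure 1 on 7. Measure 1 wins 7–6.
Option I beats no one; loses to Option IV, Option II, Plan A, Measure 1 — 0 pairwise wins.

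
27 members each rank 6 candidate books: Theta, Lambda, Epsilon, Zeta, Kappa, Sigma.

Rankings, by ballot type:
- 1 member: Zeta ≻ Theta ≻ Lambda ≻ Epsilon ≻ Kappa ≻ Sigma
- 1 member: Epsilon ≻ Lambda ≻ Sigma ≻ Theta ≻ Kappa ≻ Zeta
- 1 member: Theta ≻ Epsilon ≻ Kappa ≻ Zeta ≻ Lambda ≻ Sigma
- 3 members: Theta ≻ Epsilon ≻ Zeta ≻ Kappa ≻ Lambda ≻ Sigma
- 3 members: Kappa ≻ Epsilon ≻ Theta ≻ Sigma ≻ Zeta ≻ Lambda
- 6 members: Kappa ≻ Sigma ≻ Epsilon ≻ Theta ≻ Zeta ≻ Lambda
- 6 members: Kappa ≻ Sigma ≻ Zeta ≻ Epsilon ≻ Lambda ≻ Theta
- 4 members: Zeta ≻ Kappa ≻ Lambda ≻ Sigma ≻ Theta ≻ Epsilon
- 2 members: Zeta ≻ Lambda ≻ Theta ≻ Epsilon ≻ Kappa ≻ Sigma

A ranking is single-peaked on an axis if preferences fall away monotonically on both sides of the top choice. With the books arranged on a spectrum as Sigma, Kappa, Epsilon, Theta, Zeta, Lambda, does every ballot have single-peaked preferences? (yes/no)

no

Axis positions: Sigma=1, Kappa=2, Epsilon=3, Theta=4, Zeta=5, Lambda=6.
Ballot type 1 (peak Zeta at position 5): ranking walks positions 5-4-6-3-2-1, expanding outward from the peak — single-peaked.
Ballot type 2: ranking walks positions 3-6-1-4-2-5; Lambda is ranked above Theta even though Theta lies between Lambda and the peak Epsilon on the axis — preferences dip and rise again. Not single-peaked.
Ballot type 3 (peak Theta at position 4): ranking walks positions 4-3-2-5-6-1, expanding outward from the peak — single-peaked.
Ballot type 4 (peak Theta at position 4): ranking walks positions 4-3-5-2-6-1, expanding outward from the peak — single-peaked.
Ballot type 5 (peak Kappa at position 2): ranking walks positions 2-3-4-1-5-6, expanding outward from the peak — single-peaked.
Ballot type 6 (peak Kappa at position 2): ranking walks positions 2-1-3-4-5-6, expanding outward from the peak — single-peaked.
Ballot type 7: ranking walks positions 2-1-5-3-6-4; Zeta is ranked above Epsilon even though Epsilon lies between Zeta and the peak Kappa on the axis — preferences dip and rise again. Not single-peaked.
Ballot type 8: ranking walks positions 5-2-6-1-4-3; Kappa is ranked above Theta even though Theta lies between Kappa and the peak Zeta on the axis — preferences dip and rise again. Not single-peaked.
Ballot type 9 (peak Zeta at position 5): ranking walks positions 5-6-4-3-2-1, expanding outward from the peak — single-peaked.
Ballot type 2 violates single-peakedness, so the profile is not single-peaked on this axis.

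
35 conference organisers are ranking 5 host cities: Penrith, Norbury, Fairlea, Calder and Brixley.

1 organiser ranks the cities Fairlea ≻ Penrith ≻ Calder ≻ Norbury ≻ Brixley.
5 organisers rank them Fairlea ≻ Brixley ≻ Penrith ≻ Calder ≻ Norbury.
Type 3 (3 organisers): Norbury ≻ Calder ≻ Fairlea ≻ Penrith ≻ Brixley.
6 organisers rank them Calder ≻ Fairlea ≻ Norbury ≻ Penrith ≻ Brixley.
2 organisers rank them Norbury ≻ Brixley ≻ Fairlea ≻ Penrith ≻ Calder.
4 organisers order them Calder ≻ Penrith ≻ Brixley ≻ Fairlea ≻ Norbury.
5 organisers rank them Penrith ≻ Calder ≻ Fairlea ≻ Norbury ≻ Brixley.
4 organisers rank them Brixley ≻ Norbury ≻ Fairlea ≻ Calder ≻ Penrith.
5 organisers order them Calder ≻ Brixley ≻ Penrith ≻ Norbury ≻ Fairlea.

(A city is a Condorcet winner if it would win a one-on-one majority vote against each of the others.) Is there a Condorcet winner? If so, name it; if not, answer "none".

Calder

Check each pair by majority over 35 ballots:
Penrith vs Norbury: Penrith is ranked higher on 1+5+4+5+5 = 20 ballots, Norbury on 15. Penrith wins 20–15.
Penrith vs Fairlea: Penrith preferred on 4+5+5 = 14 ballots; Fairlea wins 21–14.
Penrith vs Calder: Penrith preferred on 1+5+2+5 = 13 ballots; Calder wins 22–13.
Penrith vs Brixley: 1+3+6+4+5 = 19 for Penrith, 16 for Brixley — Penrith by 19–16.
Norbury vs Fairlea: Norbury preferred on 3+2+4+5 = 14 ballots; Fairlea wins 21–14.
Norbury vs Calder: Norbury is ranked higher on 3+2+4 = 9 ballots, Calder on 26. Calder wins 26–9.
Norbury vs Brixley: Norbury preferred on 1+3+6+2+5 = 17 ballots; Brixley wins 18–17.
Fairlea vs Calder: 1+5+2+4 = 12 for Fairlea, 23 for Calder — Calder by 23–12.
Fairlea vs Brixley: Fairlea preferred on 1+5+3+6+5 = 20 ballots; Fairlea wins 20–15.
Calder vs Brixley: 1+3+6+4+5+5 = 24 for Calder, 11 for Brixley — Calder by 24–11.
Calder defeats every rival head-to-head and is the Condorcet winner.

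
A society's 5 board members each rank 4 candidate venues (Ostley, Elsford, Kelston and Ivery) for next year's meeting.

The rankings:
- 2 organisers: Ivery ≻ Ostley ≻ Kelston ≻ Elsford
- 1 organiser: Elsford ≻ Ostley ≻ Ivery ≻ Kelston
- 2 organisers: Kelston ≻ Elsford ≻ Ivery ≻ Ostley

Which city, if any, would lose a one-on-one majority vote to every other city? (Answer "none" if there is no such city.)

Pairwise majorities:
Ostley vs Elsford: Elsford, 3–2.
Ostley vs Kelston: Ostley preferred on 2+1 = 3 ballots; Ostley wins 3–2.
Ostley vs Ivery: 1 to 4, Ivery.
Elsford vs Kelston: Kelston, 4–1.
Elsford–Ivery: Elsford 3–2.
Kelston vs Ivery: Kelston is ranked higher on 2 ballots, Ivery on 3. Ivery wins 3–2.
No city is winless: Ostley beats Kelston; Elsford beats Ostley; Kelston beats Elsford; Ivery beats Ostley. There is no Condorcet loser.

none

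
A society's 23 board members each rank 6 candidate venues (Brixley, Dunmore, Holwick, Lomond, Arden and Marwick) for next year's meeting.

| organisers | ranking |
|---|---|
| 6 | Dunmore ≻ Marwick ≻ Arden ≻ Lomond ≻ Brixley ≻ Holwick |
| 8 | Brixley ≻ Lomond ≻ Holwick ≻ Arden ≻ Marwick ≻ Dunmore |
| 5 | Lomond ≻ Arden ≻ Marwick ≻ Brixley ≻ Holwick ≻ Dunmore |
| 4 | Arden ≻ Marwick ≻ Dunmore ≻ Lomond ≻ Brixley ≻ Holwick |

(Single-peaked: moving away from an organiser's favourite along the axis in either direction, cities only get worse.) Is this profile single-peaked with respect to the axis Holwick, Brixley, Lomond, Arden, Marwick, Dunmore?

Axis positions: Holwick=1, Brixley=2, Lomond=3, Arden=4, Marwick=5, Dunmore=6.
Cluster 1 (peak Dunmore at position 6): ranking walks positions 6-5-4-3-2-1, expanding outward from the peak — single-peaked.
Cluster 2 (peak Brixley at position 2): ranking walks positions 2-3-1-4-5-6, expanding outward from the peak — single-peaked.
Cluster 3 (peak Lomond at position 3): ranking walks positions 3-4-5-2-1-6, expanding outward from the peak — single-peaked.
Cluster 4 (peak Arden at position 4): ranking walks positions 4-5-6-3-2-1, expanding outward from the peak — single-peaked.
Every ranking is single-peaked on this axis.

yes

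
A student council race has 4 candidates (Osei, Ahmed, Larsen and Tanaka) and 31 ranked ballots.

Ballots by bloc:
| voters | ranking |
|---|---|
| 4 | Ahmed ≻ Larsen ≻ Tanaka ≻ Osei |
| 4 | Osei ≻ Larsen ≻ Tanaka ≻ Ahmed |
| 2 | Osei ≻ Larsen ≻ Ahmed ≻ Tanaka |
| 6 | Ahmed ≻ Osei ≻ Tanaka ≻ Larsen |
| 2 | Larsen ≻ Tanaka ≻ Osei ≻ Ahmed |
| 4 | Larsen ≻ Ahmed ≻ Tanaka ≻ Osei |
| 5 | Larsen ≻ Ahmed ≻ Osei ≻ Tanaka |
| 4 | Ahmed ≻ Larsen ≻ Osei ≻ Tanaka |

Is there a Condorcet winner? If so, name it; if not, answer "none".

Larsen

Head-to-head results (31 voters):
Osei vs Ahmed: Ahmed wins 23–8.
Osei–Larsen: Larsen 19–12.
Osei–Tanaka: Osei 21–10.
Ahmed vs Larsen: Larsen wins 17–14.
Ahmed vs Tanaka: Ahmed wins 25–6.
Larsen vs Tanaka: Larsen wins 25–6.
Larsen beats each of Osei, Ahmed, Tanaka — Larsen is the Condorcet winner.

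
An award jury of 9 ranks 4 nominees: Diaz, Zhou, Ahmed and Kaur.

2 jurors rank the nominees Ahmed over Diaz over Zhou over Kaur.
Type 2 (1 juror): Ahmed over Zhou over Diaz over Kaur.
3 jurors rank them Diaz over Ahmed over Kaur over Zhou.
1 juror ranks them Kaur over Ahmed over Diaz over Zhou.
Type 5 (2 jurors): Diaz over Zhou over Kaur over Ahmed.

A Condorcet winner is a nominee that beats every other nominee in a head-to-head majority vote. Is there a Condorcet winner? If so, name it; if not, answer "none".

Diaz

Pairwise majorities:
Diaz vs Zhou: 2+3+1+2 = 8 for Diaz, 1 for Zhou — Diaz by 8–1.
Diaz vs Ahmed: Diaz preferred on 3+2 = 5 ballots; Diaz wins 5–4.
Diaz vs Kaur: Diaz is ranked higher on 2+1+3+2 = 8 ballots, Kaur on 1. Diaz wins 8–1.
Zhou vs Ahmed: Zhou is ranked higher on 2 ballots, Ahmed on 7. Ahmed wins 7–2.
Zhou vs Kaur: Zhou preferred on 2+1+2 = 5 ballots; Zhou wins 5–4.
Ahmed vs Kaur: Ahmed is ranked higher on 2+1+3 = 6 ballots, Kaur on 3. Ahmed wins 6–3.
Only Diaz has no losses; Diaz is the Condorcet winner.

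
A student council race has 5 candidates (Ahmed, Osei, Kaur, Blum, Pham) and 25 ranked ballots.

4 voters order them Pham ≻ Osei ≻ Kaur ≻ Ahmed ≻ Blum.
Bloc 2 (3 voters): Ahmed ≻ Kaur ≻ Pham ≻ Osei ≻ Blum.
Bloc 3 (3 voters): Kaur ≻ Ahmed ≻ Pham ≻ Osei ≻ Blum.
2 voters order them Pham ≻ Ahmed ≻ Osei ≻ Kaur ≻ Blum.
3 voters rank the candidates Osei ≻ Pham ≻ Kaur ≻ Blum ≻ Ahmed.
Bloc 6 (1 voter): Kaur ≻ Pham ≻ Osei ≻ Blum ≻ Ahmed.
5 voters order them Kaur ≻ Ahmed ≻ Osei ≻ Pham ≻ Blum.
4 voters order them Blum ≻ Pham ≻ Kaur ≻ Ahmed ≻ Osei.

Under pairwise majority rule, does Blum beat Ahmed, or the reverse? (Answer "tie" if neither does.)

Ballots ranking Blum above Ahmed: 3 + 1 + 4 = 8.
Ballots ranking Ahmed above Blum: 25 − 8 = 17.
Ahmed wins the head-to-head 17–8.

Ahmed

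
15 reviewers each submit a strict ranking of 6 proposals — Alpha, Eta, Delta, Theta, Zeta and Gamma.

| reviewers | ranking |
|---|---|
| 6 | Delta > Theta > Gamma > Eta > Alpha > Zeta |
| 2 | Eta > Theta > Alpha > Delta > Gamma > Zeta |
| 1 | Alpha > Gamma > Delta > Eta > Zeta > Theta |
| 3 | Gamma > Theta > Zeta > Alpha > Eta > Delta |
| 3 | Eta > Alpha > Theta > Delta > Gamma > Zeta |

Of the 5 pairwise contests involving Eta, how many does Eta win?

Eta against each rival (15 reviewers):
Eta vs Alpha: Eta preferred on 6+2+3 = 11 ballots; Eta wins 11–4.
Eta vs Delta: Eta is ranked higher on 2+3+3 = 8 ballots, Delta on 7. Eta wins 8–7.
Eta vs Theta: Theta wins 9–6.
Eta vs Zeta: 12 to 3, Eta.
Eta vs Gamma: Gamma wins 10–5.
Eta beats Alpha, Delta, Zeta; loses to Theta, Gamma — 3 pairwise wins.

3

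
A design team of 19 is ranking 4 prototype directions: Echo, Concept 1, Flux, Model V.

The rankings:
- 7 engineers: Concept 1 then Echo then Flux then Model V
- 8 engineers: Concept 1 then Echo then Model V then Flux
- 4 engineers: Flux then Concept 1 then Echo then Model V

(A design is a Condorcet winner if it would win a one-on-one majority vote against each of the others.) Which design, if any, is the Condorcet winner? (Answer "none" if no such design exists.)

Concept 1

Pairwise majorities:
Echo vs Concept 1: Concept 1 wins 19–0.
Echo vs Flux: Echo wins 15–4.
Echo vs Model V: Echo wins 19–0.
Concept 1 vs Flux: Concept 1, 15–4.
Concept 1 vs Model V: Concept 1 wins 19–0.
Flux–Model V: Flux 11–8.
Concept 1 defeats every rival head-to-head and is the Condorcet winner.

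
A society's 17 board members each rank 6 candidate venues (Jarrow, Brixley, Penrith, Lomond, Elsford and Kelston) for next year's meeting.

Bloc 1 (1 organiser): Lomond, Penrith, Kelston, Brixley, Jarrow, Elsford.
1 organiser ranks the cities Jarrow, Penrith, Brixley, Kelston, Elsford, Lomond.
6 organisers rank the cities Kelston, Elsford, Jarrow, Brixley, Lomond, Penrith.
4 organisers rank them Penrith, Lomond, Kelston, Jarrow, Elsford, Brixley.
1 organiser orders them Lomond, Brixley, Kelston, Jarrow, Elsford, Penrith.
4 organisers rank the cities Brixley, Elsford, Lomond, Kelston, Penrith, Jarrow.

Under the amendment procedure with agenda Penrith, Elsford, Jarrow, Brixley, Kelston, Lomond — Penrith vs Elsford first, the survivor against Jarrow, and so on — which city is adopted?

Round 1: Penrith vs Elsford — 6–11, Elsford advances.
Round 2: Elsford vs Jarrow — 10–7, Elsford advances.
Round 3: Elsford vs Brixley — 10–7, Elsford advances.
Round 4: Elsford vs Kelston — 4–13, Kelston advances.
Round 5: Kelston vs Lomond — 7–10, Lomond advances.
Lomond survives the agenda.

Lomond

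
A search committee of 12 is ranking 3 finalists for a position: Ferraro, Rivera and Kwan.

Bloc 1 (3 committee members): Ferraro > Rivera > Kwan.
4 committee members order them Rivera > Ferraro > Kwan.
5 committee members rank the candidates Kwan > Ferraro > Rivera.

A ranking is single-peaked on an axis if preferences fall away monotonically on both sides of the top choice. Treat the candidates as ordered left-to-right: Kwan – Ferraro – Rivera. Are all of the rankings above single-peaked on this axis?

Axis positions: Kwan=1, Ferraro=2, Rivera=3.
Bloc 1 (peak Ferraro at position 2): ranking walks positions 2-3-1, expanding outward from the peak — single-peaked.
Bloc 2 (peak Rivera at position 3): ranking walks positions 3-2-1, expanding outward from the peak — single-peaked.
Bloc 3 (peak Kwan at position 1): ranking walks positions 1-2-3, expanding outward from the peak — single-peaked.
Every ranking is single-peaked on this axis.

yes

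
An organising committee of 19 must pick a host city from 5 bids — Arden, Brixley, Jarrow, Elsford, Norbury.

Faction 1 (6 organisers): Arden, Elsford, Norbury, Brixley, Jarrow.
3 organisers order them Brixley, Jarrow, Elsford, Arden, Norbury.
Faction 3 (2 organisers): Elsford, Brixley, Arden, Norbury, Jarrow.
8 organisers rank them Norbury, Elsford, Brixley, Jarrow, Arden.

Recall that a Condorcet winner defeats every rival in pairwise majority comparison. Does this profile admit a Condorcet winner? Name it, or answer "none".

Pairwise majorities:
Arden vs Brixley: Brixley wins 13–6.
Arden vs Jarrow: Jarrow, 11–8.
Arden vs Elsford: Elsford wins 13–6.
Arden vs Norbury: Arden wins 11–8.
Brixley–Jarrow: Brixley 19–0.
Brixley vs Elsford: Elsford, 16–3.
Brixley vs Norbury: Norbury wins 14–5.
Jarrow vs Elsford: Elsford wins 16–3.
Jarrow vs Norbury: Norbury, 16–3.
Elsford vs Norbury: Elsford wins 11–8.
Elsford defeats every rival head-to-head and is the Condorcet winner.

Elsford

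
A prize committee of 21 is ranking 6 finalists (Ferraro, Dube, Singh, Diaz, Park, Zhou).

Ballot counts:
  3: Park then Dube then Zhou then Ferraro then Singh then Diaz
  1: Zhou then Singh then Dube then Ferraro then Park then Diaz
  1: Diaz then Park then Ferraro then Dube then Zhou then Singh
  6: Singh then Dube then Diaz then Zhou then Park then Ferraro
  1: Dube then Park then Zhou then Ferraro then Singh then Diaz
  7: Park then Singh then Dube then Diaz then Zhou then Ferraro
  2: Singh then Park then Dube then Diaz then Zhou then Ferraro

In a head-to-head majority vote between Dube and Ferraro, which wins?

Ballots ranking Dube above Ferraro: 3 + 1 + 6 + 1 + 7 + 2 = 20.
Ballots ranking Ferraro above Dube: 21 − 20 = 1.
Dube wins the head-to-head 20–1.

Dube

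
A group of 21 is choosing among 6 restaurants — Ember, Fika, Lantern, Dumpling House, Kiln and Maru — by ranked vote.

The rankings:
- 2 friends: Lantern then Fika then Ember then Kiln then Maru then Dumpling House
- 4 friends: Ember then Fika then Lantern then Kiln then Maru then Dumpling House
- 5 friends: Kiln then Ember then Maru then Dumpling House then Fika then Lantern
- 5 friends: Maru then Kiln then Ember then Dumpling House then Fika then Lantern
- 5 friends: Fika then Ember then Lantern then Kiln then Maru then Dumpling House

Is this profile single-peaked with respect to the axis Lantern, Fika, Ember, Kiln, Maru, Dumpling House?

yes

Axis positions: Lantern=1, Fika=2, Ember=3, Kiln=4, Maru=5, Dumpling House=6.
Ballot type 1 (peak Lantern at position 1): ranking walks positions 1-2-3-4-5-6, expanding outward from the peak — single-peaked.
Ballot type 2 (peak Ember at position 3): ranking walks positions 3-2-1-4-5-6, expanding outward from the peak — single-peaked.
Ballot type 3 (peak Kiln at position 4): ranking walks positions 4-3-5-6-2-1, expanding outward from the peak — single-peaked.
Ballot type 4 (peak Maru at position 5): ranking walks positions 5-4-3-6-2-1, expanding outward from the peak — single-peaked.
Ballot type 5 (peak Fika at position 2): ranking walks positions 2-3-1-4-5-6, expanding outward from the peak — single-peaked.
Every ranking is single-peaked on this axis.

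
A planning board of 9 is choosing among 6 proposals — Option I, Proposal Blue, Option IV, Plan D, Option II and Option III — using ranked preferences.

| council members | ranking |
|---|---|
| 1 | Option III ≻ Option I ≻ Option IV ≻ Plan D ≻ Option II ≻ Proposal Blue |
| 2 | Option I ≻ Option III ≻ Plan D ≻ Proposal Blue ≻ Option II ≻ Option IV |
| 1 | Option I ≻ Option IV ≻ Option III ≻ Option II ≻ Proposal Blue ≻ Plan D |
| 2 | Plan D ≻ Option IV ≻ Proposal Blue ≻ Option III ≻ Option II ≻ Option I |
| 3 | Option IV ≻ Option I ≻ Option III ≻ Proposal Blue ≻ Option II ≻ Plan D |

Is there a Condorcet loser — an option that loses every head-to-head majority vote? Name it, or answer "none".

Head-to-head results (9 council members):
Option I vs Proposal Blue: 7 to 2, Option I.
Option I vs Option IV: Option IV, 5–4.
Option I–Plan D: Option I 7–2.
Option I vs Option II: Option I is ranked higher on 1+2+1+3 = 7 ballots, Option II on 2. Option I wins 7–2.
Option I vs Option III: 6 to 3, Option I.
Proposal Blue vs Option IV: Option IV wins 7–2.
Proposal Blue–Plan D: Plan D 5–4.
Proposal Blue vs Option II: Proposal Blue wins 7–2.
Proposal Blue vs Option III: 2 for Proposal Blue, 7 for Option III — Option III by 7–2.
Option IV–Plan D: Option IV 5–4.
Option IV vs Option II: Option IV is ranked higher on 1+1+2+3 = 7 ballots, Option II on 2. Option IV wins 7–2.
Option IV vs Option III: Option IV, 6–3.
Plan D vs Option II: Plan D wins 5–4.
Plan D–Option III: Option III 7–2.
Option II vs Option III: Option II preferred on 0 ballots; Option III wins 9–0.
Option II is beaten in every head-to-head and is the Condorcet loser.

Option II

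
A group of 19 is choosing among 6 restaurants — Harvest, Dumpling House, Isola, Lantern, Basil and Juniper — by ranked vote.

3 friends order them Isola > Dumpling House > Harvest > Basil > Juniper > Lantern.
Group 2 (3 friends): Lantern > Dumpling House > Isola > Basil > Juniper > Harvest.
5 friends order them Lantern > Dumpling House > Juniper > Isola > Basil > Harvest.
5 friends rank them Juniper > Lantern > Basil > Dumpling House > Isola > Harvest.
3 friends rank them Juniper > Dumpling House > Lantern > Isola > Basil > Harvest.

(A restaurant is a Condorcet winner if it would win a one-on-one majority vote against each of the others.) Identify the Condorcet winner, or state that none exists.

none

Check each pair by majority over 19 ballots:
Harvest vs Dumpling House: Dumpling House wins 19–0.
Harvest–Isola: Isola 19–0.
Harvest–Lantern: Lantern 16–3.
Harvest vs Basil: Harvest preferred on 3 ballots; Basil wins 16–3.
Harvest–Juniper: Juniper 16–3.
Dumpling House vs Isola: Dumpling House is ranked higher on 3+5+5+3 = 16 ballots, Isola on 3. Dumpling House wins 16–3.
Dumpling House vs Lantern: Dumpling House is ranked higher on 3+3 = 6 ballots, Lantern on 13. Lantern wins 13–6.
Dumpling House vs Basil: Dumpling House, 14–5.
Dumpling House vs Juniper: Dumpling House preferred on 3+3+5 = 11 ballots; Dumpling House wins 11–8.
Isola vs Lantern: Lantern, 16–3.
Isola vs Basil: 14 to 5, Isola.
Isola vs Juniper: 6 to 13, Juniper.
Lantern vs Basil: 3+5+5+3 = 16 for Lantern, 3 for Basil — Lantern by 16–3.
Lantern vs Juniper: 8 to 11, Juniper.
Basil vs Juniper: 3+3 = 6 for Basil, 13 for Juniper — Juniper by 13–6.
Each restaurant drops at least one matchup (Harvest loses to Dumpling House; Dumpling House loses to Lantern; Isola loses to Dumpling House; Lantern loses to Juniper; Basil loses to Dumpling House; Juniper loses to Dumpling House); the cycle Dumpling House → Juniper → Lantern → Dumpling House rules out a Condorcet winner.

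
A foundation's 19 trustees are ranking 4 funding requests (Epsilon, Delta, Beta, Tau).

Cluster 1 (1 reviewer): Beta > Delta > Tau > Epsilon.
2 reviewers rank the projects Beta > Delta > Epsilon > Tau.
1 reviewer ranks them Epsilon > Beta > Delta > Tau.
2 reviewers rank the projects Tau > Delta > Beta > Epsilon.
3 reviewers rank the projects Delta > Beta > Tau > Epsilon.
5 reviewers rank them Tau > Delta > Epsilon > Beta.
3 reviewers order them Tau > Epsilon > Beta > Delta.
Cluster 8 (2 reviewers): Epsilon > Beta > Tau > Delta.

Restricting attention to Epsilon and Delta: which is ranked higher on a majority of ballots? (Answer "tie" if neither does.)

Ballots ranking Epsilon above Delta: 1 + 3 + 2 = 6.
Ballots ranking Delta above Epsilon: 19 − 6 = 13.
Delta wins the head-to-head 13–6.

Delta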